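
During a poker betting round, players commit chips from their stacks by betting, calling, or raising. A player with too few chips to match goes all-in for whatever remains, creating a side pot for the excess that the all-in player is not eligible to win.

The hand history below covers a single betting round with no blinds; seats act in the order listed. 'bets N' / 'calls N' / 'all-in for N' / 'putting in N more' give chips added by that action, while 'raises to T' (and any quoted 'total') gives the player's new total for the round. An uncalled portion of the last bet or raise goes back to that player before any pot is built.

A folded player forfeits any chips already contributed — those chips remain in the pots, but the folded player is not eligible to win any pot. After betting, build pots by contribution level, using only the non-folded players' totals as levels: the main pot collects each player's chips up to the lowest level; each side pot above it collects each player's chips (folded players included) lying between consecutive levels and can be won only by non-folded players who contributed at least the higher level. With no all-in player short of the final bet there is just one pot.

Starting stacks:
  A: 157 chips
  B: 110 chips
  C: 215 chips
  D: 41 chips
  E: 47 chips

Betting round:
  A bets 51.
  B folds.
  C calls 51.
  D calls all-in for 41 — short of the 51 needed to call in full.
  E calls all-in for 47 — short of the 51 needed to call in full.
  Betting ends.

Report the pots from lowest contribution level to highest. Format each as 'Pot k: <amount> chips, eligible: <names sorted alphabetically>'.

Pot 1: 164 chips, eligible: A, C, D, E
Pot 2: 18 chips, eligible: A, C, E
Pot 3: 8 chips, eligible: A, C

Derivation:
Contributions: A=51, C=51, D=41, E=47
Folded: B
Pot levels (distinct totals of non-folded players): 41, 47, 51
Layer 1-41: 41 each from A, C, D, E = 41*4 = 164 chips; eligible A, C, D, E
Layer 42-47: 6 each from A, C, E = 6*3 = 18 chips; eligible A, C, E
Layer 48-51: 4 each from A, C = 4*2 = 8 chips; eligible A, C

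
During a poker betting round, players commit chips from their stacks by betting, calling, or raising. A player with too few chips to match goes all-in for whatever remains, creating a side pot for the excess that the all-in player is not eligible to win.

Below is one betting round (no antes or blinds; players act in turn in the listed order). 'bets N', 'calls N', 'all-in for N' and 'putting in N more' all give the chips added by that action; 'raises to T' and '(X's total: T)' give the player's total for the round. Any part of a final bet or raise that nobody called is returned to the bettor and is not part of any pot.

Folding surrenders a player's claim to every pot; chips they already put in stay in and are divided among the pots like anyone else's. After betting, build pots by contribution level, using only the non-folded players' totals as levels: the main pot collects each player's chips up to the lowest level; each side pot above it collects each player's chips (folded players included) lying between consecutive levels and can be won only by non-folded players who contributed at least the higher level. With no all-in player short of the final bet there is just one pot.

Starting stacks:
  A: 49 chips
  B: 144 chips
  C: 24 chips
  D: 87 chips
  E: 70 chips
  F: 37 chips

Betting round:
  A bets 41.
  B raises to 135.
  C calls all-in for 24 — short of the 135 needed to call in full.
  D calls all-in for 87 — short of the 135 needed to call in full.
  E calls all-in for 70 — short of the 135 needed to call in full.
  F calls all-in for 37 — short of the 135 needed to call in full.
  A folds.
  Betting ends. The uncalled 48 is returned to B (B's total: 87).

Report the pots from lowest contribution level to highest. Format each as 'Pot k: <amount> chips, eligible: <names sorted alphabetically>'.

Contributions (after 48 returned to B): A=41, B=87, C=24, D=87, E=70, F=37
Folded: A
Pot levels (distinct totals of non-folded players): 24, 37, 70, 87
Layer 1-24: 24 each from A, B, C, D, E, F = 24*6 = 144 chips; eligible B, C, D, E, F
Layer 25-37: 13 each from A, B, D, E, F = 13*5 = 65 chips; eligible B, D, E, F
Layer 38-70: A 4 + B 33 + D 33 + E 33 = 103 chips; eligible B, D, E
Layer 71-87: 17 each from B, D = 17*2 = 34 chips; eligible B, D

Pot 1: 144 chips, eligible: B, C, D, E, F
Pot 2: 65 chips, eligible: B, D, E, F
Pot 3: 103 chips, eligible: B, D, E
Pot 4: 34 chips, eligible: B, D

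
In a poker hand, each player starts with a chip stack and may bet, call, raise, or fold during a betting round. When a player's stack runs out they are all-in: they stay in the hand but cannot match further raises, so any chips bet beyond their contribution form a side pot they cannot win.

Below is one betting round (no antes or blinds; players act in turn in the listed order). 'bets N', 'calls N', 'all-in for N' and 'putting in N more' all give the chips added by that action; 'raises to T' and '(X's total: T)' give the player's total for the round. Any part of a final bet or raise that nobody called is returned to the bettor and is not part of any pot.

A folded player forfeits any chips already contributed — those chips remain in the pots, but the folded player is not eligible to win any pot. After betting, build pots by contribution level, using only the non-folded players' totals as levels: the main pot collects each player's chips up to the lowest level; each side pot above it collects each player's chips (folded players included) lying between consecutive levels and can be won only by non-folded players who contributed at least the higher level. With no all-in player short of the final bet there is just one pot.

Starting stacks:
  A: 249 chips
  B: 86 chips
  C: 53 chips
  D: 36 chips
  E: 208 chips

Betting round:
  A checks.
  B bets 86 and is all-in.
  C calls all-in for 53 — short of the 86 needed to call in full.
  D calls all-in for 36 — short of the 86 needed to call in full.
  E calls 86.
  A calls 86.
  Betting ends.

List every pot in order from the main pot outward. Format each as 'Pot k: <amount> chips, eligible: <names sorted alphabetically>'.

Contributions: A=86, B=86, C=53, D=36, E=86
Pot levels (distinct totals of non-folded players): 36, 53, 86
Layer 1-36: 36 each from A, B, C, D, E = 36*5 = 180 chips; eligible A, B, C, D, E
Layer 37-53: 17 each from A, B, C, E = 17*4 = 68 chips; eligible A, B, C, E
Layer 54-86: 33 each from A, B, E = 33*3 = 99 chips; eligible A, B, E

Pot 1: 180 chips, eligible: A, B, C, D, E
Pot 2: 68 chips, eligible: A, B, C, E
Pot 3: 99 chips, eligible: A, B, E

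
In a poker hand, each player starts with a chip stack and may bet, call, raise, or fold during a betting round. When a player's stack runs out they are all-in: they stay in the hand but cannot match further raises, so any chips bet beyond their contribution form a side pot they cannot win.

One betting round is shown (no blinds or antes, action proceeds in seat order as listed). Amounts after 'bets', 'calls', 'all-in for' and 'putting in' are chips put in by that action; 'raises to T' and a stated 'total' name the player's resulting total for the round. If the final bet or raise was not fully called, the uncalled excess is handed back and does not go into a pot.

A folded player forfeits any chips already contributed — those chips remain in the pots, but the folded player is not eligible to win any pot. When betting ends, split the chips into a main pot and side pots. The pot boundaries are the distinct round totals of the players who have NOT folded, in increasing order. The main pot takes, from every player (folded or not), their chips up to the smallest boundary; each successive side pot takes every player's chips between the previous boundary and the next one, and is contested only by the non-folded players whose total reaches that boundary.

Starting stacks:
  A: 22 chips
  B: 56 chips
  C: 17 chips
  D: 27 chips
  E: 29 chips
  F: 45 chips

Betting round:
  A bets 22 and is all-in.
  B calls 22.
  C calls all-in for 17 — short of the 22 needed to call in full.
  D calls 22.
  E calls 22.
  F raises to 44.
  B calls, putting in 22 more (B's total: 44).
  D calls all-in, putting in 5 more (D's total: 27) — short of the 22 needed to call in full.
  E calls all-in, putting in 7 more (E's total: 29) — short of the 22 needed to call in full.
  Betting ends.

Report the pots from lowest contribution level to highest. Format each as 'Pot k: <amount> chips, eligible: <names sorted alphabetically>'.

Pot 1: 102 chips, eligible: A, B, C, D, E, F
Pot 2: 25 chips, eligible: A, B, D, E, F
Pot 3: 20 chips, eligible: B, D, E, F
Pot 4: 6 chips, eligible: B, E, F
Pot 5: 30 chips, eligible: B, F

Derivation:
Contributions: A=22, B=44, C=17, D=27, E=29, F=44
Pot levels (distinct totals of non-folded players): 17, 22, 27, 29, 44
Layer 1-17: 17 each from A, B, C, D, E, F = 17*6 = 102 chips; eligible A, B, C, D, E, F
Layer 18-22: 5 each from A, B, D, E, F = 5*5 = 25 chips; eligible A, B, D, E, F
Layer 23-27: 5 each from B, D, E, F = 5*4 = 20 chips; eligible B, D, E, F
Layer 28-29: 2 each from B, E, F = 2*3 = 6 chips; eligible B, E, F
Layer 30-44: 15 each from B, F = 15*2 = 30 chips; eligible B, F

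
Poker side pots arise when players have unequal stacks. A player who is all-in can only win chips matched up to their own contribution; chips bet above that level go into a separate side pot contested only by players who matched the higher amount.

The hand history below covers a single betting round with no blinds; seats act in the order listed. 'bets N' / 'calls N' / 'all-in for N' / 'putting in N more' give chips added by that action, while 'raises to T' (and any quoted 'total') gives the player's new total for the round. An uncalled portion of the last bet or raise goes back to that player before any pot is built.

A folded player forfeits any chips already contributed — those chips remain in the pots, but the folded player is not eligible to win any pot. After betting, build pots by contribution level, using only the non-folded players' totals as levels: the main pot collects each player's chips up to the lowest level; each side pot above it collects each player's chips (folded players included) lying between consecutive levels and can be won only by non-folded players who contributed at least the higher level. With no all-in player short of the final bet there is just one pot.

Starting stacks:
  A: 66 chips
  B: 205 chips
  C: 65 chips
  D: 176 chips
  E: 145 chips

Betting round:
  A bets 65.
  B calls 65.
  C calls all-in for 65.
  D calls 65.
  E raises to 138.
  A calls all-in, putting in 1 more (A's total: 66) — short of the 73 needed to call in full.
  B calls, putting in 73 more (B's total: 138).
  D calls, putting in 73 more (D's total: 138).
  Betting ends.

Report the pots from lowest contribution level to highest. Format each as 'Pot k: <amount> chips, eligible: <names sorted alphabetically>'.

Contributions: A=66, B=138, C=65, D=138, E=138
Pot levels (distinct totals of non-folded players): 65, 66, 138
Layer 1-65: 65 each from A, B, C, D, E = 65*5 = 325 chips; eligible A, B, C, D, E
Layer 66-66: 1 each from A, B, D, E = 1*4 = 4 chips; eligible A, B, D, E
Layer 67-138: 72 each from B, D, E = 72*3 = 216 chips; eligible B, D, E

Pot 1: 325 chips, eligible: A, B, C, D, E
Pot 2: 4 chips, eligible: A, B, D, E
Pot 3: 216 chips, eligible: B, D, E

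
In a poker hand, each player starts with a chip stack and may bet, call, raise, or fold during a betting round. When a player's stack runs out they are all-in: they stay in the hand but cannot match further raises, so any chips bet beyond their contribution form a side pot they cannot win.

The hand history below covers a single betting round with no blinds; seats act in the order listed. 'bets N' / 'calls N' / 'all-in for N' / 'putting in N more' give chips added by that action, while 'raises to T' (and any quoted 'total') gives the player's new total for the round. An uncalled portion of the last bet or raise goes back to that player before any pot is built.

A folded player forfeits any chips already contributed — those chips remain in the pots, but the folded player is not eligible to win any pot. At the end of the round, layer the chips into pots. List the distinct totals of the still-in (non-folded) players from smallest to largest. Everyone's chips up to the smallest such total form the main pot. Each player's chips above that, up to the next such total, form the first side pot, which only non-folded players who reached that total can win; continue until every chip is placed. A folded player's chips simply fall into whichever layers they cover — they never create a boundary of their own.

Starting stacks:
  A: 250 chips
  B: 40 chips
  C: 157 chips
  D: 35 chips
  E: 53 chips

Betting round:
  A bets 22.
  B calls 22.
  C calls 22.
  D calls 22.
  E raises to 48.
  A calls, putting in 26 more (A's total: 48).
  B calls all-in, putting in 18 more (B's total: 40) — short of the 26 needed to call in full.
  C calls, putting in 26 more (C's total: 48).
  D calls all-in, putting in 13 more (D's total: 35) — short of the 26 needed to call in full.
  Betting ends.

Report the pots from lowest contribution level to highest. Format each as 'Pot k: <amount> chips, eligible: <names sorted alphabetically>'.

Pot 1: 175 chips, eligible: A, B, C, D, E
Pot 2: 20 chips, eligible: A, B, C, E
Pot 3: 24 chips, eligible: A, C, E

Derivation:
Contributions: A=48, B=40, C=48, D=35, E=48
Pot levels (distinct totals of non-folded players): 35, 40, 48
Layer 1-35: 35 each from A, B, C, D, E = 35*5 = 175 chips; eligible A, B, C, D, E
Layer 36-40: 5 each from A, B, C, E = 5*4 = 20 chips; eligible A, B, C, E
Layer 41-48: 8 each from A, C, E = 8*3 = 24 chips; eligible A, C, E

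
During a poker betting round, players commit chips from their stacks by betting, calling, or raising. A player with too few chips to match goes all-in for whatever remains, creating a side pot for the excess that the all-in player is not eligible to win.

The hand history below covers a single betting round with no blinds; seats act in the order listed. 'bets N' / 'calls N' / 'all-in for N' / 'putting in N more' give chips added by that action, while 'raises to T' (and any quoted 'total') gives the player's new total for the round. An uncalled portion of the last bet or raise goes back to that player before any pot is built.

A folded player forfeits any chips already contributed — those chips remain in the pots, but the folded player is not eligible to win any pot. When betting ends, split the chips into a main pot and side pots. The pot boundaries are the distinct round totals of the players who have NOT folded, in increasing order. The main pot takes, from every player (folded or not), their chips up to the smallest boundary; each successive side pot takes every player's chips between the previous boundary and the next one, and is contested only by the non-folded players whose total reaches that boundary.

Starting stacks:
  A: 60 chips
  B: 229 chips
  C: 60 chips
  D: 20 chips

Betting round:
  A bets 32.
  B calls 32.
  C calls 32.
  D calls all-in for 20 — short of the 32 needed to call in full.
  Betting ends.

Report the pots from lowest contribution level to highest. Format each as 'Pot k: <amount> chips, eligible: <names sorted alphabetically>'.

Contributions: A=32, B=32, C=32, D=20
Pot levels (distinct totals of non-folded players): 20, 32
Layer 1-20: 20 each from A, B, C, D = 20*4 = 80 chips; eligible A, B, C, D
Layer 21-32: 12 each from A, B, C = 12*3 = 36 chips; eligible A, B, C

Pot 1: 80 chips, eligible: A, B, C, D
Pot 2: 36 chips, eligible: A, B, C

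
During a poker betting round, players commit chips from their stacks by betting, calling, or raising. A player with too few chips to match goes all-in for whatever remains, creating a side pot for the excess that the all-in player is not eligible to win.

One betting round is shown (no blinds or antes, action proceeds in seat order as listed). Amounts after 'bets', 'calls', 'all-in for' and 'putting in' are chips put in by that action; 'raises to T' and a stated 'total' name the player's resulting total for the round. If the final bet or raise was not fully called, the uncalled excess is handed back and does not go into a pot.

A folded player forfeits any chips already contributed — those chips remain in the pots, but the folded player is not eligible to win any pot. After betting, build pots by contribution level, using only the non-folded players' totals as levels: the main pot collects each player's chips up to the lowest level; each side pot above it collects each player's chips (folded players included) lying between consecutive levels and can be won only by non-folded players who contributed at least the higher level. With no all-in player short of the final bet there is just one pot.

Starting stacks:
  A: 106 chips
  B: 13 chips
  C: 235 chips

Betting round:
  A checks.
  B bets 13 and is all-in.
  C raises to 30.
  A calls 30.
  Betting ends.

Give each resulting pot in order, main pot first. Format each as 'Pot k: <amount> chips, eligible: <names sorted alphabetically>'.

Pot 1: 39 chips, eligible: A, B, C
Pot 2: 34 chips, eligible: A, C

Derivation:
Contributions: A=30, B=13, C=30
Pot levels (distinct totals of non-folded players): 13, 30
Layer 1-13: 13 each from A, B, C = 13*3 = 39 chips; eligible A, B, C
Layer 14-30: 17 each from A, C = 17*2 = 34 chips; eligible A, C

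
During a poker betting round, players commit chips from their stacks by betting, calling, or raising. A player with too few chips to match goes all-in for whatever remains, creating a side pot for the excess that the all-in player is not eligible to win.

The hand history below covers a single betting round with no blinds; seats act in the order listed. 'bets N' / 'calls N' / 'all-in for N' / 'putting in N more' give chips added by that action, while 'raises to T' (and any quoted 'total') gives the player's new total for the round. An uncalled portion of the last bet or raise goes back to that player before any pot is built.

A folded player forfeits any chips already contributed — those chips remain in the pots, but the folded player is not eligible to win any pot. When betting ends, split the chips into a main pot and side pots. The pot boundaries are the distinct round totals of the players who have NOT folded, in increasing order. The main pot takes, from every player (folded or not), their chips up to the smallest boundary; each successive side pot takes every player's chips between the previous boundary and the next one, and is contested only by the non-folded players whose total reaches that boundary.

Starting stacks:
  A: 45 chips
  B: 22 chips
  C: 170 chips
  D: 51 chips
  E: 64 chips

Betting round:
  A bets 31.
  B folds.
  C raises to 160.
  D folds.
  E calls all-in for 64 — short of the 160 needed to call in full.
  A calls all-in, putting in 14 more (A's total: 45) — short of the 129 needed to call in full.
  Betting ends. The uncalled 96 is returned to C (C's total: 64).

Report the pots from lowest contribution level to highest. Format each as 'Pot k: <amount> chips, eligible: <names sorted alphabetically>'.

Contributions (after 96 returned to C): A=45, C=64, E=64
Folded: B, D
Pot levels (distinct totals of non-folded players): 45, 64
Layer 1-45: 45 each from A, C, E = 45*3 = 135 chips; eligible A, C, E
Layer 46-64: 19 each from C, E = 19*2 = 38 chips; eligible C, E

Pot 1: 135 chips, eligible: A, C, E
Pot 2: 38 chips, eligible: C, E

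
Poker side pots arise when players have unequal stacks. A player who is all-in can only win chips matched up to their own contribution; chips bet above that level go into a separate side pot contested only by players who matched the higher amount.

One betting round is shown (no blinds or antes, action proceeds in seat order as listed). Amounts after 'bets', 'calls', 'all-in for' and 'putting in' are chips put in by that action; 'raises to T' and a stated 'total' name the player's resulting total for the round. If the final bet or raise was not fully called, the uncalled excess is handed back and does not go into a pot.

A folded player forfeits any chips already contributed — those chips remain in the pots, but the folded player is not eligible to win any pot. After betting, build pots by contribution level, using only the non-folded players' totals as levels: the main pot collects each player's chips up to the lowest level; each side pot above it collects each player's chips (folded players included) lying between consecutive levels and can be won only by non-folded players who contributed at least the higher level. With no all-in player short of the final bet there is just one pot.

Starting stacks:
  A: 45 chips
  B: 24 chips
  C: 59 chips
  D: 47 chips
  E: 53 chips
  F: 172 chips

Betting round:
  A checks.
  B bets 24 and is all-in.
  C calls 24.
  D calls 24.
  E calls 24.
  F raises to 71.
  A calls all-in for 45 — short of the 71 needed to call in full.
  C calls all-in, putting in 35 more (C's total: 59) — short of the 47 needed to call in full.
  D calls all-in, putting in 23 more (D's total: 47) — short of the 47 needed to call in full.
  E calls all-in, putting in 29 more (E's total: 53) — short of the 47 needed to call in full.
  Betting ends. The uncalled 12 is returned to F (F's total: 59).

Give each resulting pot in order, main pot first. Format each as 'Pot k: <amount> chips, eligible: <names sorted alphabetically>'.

Contributions (after 12 returned to F): A=45, B=24, C=59, D=47, E=53, F=59
Pot levels (distinct totals of non-folded players): 24, 45, 47, 53, 59
Layer 1-24: 24 each from A, B, C, D, E, F = 24*6 = 144 chips; eligible A, B, C, D, E, F
Layer 25-45: 21 each from A, C, D, E, F = 21*5 = 105 chips; eligible A, C, D, E, F
Layer 46-47: 2 each from C, D, E, F = 2*4 = 8 chips; eligible C, D, E, F
Layer 48-53: 6 each from C, E, F = 6*3 = 18 chips; eligible C, E, F
Layer 54-59: 6 each from C, F = 6*2 = 12 chips; eligible C, F

Pot 1: 144 chips, eligible: A, B, C, D, E, F
Pot 2: 105 chips, eligible: A, C, D, E, F
Pot 3: 8 chips, eligible: C, D, E, F
Pot 4: 18 chips, eligible: C, E, F
Pot 5: 12 chips, eligible: C, F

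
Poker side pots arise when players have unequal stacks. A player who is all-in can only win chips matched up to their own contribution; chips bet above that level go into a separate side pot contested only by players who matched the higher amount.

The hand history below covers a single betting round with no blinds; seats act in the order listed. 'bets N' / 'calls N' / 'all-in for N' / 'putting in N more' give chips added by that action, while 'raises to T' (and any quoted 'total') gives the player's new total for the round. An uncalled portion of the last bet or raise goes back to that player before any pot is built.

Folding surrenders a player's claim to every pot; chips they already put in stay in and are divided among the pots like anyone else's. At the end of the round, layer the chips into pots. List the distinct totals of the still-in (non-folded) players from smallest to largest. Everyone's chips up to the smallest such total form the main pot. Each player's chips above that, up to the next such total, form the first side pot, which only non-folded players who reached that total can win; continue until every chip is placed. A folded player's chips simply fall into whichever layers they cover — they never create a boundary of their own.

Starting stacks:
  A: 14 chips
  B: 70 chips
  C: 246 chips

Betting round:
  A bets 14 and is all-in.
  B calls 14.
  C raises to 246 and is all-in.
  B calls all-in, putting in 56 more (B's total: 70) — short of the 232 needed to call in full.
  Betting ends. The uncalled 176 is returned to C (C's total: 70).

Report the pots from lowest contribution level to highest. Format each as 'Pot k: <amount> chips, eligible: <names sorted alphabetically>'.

Contributions (after 176 returned to C): A=14, B=70, C=70
Pot levels (distinct totals of non-folded players): 14, 70
Layer 1-14: 14 each from A, B, C = 14*3 = 42 chips; eligible A, B, C
Layer 15-70: 56 each from B, C = 56*2 = 112 chips; eligible B, C

Pot 1: 42 chips, eligible: A, B, C
Pot 2: 112 chips, eligible: B, C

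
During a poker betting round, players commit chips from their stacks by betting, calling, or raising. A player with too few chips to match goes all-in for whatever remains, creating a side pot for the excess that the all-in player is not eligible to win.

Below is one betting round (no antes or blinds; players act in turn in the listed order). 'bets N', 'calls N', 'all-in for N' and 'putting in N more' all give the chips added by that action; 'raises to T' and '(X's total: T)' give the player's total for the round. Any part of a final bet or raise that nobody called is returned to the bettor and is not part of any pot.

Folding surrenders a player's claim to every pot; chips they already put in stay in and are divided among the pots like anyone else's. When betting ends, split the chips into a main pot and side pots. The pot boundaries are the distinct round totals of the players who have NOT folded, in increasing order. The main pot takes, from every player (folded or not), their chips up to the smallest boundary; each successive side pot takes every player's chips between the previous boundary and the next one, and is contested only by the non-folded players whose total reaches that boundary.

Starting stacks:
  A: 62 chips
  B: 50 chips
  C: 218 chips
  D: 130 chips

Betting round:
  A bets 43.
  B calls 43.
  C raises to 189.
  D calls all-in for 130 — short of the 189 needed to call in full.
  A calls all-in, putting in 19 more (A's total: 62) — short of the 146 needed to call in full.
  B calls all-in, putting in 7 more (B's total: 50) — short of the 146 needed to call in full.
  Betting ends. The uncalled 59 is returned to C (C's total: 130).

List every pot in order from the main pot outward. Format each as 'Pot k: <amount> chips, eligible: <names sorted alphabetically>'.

Pot 1: 200 chips, eligible: A, B, C, D
Pot 2: 36 chips, eligible: A, C, D
Pot 3: 136 chips, eligible: C, D

Derivation:
Contributions (after 59 returned to C): A=62, B=50, C=130, D=130
Pot levels (distinct totals of non-folded players): 50, 62, 130
Layer 1-50: 50 each from A, B, C, D = 50*4 = 200 chips; eligible A, B, C, D
Layer 51-62: 12 each from A, C, D = 12*3 = 36 chips; eligible A, C, D
Layer 63-130: 68 each from C, D = 68*2 = 136 chips; eligible C, D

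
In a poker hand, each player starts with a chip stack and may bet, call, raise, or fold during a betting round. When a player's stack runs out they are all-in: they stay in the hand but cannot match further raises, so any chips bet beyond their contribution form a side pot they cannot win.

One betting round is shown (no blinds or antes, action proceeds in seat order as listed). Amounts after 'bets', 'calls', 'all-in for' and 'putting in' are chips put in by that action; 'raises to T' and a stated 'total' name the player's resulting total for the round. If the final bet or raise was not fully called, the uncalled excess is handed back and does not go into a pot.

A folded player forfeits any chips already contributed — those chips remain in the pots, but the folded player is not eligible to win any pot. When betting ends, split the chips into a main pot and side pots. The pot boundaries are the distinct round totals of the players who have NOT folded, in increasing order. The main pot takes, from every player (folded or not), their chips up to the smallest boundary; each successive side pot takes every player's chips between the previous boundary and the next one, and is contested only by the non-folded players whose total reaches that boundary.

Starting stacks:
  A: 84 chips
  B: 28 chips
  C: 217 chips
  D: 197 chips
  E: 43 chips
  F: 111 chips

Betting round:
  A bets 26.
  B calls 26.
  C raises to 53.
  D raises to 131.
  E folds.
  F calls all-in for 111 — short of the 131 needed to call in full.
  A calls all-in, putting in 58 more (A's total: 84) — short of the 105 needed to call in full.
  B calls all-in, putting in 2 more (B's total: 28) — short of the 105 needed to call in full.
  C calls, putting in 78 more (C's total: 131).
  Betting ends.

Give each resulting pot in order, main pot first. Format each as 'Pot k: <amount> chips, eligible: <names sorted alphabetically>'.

Pot 1: 140 chips, eligible: A, B, C, D, F
Pot 2: 224 chips, eligible: A, C, D, F
Pot 3: 81 chips, eligible: C, D, F
Pot 4: 40 chips, eligible: C, D

Derivation:
Contributions: A=84, B=28, C=131, D=131, F=111
Folded: E
Pot levels (distinct totals of non-folded players): 28, 84, 111, 131
Layer 1-28: 28 each from A, B, C, D, F = 28*5 = 140 chips; eligible A, B, C, D, F
Layer 29-84: 56 each from A, C, D, F = 56*4 = 224 chips; eligible A, C, D, F
Layer 85-111: 27 each from C, D, F = 27*3 = 81 chips; eligible C, D, F
Layer 112-131: 20 each from C, D = 20*2 = 40 chips; eligible C, D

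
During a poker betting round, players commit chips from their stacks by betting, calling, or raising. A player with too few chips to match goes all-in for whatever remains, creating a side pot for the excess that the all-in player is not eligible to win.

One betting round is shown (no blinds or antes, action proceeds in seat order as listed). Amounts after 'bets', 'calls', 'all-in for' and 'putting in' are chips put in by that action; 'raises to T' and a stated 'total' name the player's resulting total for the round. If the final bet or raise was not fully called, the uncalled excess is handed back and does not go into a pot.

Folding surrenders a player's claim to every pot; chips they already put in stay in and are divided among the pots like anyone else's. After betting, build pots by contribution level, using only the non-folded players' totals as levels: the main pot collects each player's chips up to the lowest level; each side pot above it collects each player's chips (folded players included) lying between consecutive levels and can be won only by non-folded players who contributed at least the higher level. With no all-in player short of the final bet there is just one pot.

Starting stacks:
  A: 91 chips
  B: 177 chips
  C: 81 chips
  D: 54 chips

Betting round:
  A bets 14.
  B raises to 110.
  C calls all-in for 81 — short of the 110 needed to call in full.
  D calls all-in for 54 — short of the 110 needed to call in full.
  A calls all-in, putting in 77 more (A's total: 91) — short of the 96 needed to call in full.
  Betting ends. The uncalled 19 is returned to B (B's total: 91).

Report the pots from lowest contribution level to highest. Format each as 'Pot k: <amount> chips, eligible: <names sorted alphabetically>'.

Contributions (after 19 returned to B): A=91, B=91, C=81, D=54
Pot levels (distinct totals of non-folded players): 54, 81, 91
Layer 1-54: 54 each from A, B, C, D = 54*4 = 216 chips; eligible A, B, C, D
Layer 55-81: 27 each from A, B, C = 27*3 = 81 chips; eligible A, B, C
Layer 82-91: 10 each from A, B = 10*2 = 20 chips; eligible A, B

Pot 1: 216 chips, eligible: A, B, C, D
Pot 2: 81 chips, eligible: A, B, C
Pot 3: 20 chips, eligible: A, B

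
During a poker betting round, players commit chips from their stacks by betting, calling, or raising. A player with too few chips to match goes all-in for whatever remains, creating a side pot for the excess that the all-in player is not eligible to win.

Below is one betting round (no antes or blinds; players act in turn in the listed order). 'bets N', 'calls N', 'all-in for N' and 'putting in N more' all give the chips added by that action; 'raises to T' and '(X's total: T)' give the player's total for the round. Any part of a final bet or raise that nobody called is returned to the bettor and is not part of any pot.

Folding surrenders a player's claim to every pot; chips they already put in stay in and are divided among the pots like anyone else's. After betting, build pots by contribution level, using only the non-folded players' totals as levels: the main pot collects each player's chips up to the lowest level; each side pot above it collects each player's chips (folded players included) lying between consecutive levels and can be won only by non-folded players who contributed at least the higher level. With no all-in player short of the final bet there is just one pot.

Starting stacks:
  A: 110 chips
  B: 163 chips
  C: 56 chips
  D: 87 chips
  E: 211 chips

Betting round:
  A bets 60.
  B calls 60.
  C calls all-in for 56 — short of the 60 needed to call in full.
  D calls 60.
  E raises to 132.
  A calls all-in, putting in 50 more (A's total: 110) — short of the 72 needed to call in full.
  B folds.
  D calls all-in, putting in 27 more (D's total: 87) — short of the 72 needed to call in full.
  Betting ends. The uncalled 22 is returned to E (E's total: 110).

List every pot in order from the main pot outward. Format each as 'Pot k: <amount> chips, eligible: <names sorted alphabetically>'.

Contributions (after 22 returned to E): A=110, B=60, C=56, D=87, E=110
Folded: B
Pot levels (distinct totals of non-folded players): 56, 87, 110
Layer 1-56: 56 each from A, B, C, D, E = 56*5 = 280 chips; eligible A, C, D, E
Layer 57-87: A 31 + B 4 + D 31 + E 31 = 97 chips; eligible A, D, E
Layer 88-110: 23 each from A, E = 23*2 = 46 chips; eligible A, E

Pot 1: 280 chips, eligible: A, C, D, E
Pot 2: 97 chips, eligible: A, D, E
Pot 3: 46 chips, eligible: A, E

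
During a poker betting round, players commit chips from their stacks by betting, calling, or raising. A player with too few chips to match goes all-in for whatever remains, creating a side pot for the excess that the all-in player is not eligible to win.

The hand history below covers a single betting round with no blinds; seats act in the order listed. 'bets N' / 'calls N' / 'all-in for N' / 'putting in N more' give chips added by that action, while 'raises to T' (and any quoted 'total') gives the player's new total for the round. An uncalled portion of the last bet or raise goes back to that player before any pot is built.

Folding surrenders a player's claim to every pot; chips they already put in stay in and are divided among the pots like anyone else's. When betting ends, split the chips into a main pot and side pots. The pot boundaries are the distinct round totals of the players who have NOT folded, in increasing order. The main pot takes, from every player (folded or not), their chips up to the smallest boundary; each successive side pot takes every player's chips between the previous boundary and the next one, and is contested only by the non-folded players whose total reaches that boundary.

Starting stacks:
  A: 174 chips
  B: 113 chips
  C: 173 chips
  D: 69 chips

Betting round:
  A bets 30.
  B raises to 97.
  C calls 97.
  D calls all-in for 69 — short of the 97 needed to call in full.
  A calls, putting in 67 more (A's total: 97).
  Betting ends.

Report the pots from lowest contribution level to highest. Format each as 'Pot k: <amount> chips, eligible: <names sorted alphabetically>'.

Contributions: A=97, B=97, C=97, D=69
Pot levels (distinct totals of non-folded players): 69, 97
Layer 1-69: 69 each from A, B, C, D = 69*4 = 276 chips; eligible A, B, C, D
Layer 70-97: 28 each from A, B, C = 28*3 = 84 chips; eligible A, B, C

Pot 1: 276 chips, eligible: A, B, C, D
Pot 2: 84 chips, eligible: A, B, C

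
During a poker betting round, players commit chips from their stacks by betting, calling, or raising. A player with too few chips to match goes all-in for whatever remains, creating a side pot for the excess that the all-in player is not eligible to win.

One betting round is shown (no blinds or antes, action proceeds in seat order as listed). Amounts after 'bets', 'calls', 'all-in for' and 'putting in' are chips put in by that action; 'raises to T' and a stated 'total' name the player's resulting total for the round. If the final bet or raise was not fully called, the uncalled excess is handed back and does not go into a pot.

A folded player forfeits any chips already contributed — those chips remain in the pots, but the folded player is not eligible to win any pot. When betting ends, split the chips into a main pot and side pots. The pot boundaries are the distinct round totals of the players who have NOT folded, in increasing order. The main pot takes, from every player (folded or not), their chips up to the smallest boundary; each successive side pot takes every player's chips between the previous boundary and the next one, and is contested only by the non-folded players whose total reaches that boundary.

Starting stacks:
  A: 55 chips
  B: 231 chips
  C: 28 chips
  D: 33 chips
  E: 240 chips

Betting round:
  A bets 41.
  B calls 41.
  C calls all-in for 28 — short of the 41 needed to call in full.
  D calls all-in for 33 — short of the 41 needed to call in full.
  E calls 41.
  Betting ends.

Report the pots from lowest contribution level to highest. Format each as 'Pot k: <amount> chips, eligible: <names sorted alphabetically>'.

Contributions: A=41, B=41, C=28, D=33, E=41
Pot levels (distinct totals of non-folded players): 28, 33, 41
Layer 1-28: 28 each from A, B, C, D, E = 28*5 = 140 chips; eligible A, B, C, D, E
Layer 29-33: 5 each from A, B, D, E = 5*4 = 20 chips; eligible A, B, D, E
Layer 34-41: 8 each from A, B, E = 8*3 = 24 chips; eligible A, B, E

Pot 1: 140 chips, eligible: A, B, C, D, E
Pot 2: 20 chips, eligible: A, B, D, E
Pot 3: 24 chips, eligible: A, B, E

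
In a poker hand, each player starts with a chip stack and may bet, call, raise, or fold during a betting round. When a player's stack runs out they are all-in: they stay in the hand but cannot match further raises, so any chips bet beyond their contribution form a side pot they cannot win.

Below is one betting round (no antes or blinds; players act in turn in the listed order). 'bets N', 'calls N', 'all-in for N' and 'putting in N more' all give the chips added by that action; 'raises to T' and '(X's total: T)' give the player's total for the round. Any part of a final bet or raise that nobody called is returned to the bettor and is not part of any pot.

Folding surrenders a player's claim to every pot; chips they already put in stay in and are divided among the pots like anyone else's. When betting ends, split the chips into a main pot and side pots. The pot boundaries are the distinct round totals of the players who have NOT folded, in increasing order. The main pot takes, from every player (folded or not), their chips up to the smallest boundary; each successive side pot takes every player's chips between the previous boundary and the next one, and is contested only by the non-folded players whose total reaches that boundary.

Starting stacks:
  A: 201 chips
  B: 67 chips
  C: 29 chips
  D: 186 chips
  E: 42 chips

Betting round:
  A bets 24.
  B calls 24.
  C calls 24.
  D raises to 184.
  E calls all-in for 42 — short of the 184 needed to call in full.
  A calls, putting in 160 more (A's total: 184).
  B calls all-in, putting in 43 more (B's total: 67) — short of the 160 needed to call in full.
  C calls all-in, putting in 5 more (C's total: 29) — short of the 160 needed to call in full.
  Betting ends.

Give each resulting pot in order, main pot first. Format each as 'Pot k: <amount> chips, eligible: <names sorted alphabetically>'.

Pot 1: 145 chips, eligible: A, B, C, D, E
Pot 2: 52 chips, eligible: A, B, D, E
Pot 3: 75 chips, eligible: A, B, D
Pot 4: 234 chips, eligible: A, D

Derivation:
Contributions: A=184, B=67, C=29, D=184, E=42
Pot levels (distinct totals of non-folded players): 29, 42, 67, 184
Layer 1-29: 29 each from A, B, C, D, E = 29*5 = 145 chips; eligible A, B, C, D, E
Layer 30-42: 13 each from A, B, D, E = 13*4 = 52 chips; eligible A, B, D, E
Layer 43-67: 25 each from A, B, D = 25*3 = 75 chips; eligible A, B, D
Layer 68-184: 117 each from A, D = 117*2 = 234 chips; eligible A, D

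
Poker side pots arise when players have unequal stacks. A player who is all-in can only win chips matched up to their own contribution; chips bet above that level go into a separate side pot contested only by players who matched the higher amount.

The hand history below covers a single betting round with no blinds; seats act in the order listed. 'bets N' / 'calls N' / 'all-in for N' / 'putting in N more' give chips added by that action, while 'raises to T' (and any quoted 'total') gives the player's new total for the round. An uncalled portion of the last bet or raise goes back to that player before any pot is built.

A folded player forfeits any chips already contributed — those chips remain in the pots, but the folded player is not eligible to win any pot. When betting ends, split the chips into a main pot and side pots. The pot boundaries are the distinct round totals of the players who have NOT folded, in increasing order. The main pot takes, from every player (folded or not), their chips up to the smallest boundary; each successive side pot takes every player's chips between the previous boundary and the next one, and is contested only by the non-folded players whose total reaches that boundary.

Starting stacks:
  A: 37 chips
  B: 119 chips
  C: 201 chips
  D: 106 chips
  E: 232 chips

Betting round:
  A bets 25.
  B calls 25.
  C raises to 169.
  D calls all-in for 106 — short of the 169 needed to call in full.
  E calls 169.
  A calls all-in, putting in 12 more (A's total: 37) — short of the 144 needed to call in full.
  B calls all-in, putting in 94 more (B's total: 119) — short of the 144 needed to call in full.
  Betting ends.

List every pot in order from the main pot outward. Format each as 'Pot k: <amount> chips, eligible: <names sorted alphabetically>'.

Pot 1: 185 chips, eligible: A, B, C, D, E
Pot 2: 276 chips, eligible: B, C, D, E
Pot 3: 39 chips, eligible: B, C, E
Pot 4: 100 chips, eligible: C, E

Derivation:
Contributions: A=37, B=119, C=169, D=106, E=169
Pot levels (distinct totals of non-folded players): 37, 106, 119, 169
Layer 1-37: 37 each from A, B, C, D, E = 37*5 = 185 chips; eligible A, B, C, D, E
Layer 38-106: 69 each from B, C, D, E = 69*4 = 276 chips; eligible B, C, D, E
Layer 107-119: 13 each from B, C, E = 13*3 = 39 chips; eligible B, C, E
Layer 120-169: 50 each from C, E = 50*2 = 100 chips; eligible C, E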